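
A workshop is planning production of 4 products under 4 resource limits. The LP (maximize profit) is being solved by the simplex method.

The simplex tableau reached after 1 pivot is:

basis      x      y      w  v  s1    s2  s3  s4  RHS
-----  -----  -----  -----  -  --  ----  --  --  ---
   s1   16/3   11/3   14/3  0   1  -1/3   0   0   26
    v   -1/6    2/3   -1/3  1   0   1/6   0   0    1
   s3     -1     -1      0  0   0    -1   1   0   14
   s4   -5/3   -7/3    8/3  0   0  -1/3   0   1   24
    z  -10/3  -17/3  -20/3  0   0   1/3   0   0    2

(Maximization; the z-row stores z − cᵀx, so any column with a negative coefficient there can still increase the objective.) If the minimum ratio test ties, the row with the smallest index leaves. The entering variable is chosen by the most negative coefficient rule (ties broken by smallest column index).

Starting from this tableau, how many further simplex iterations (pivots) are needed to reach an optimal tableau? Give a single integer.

3

pivot: w in, s1 out → z = 274/7
pivot: y in, v out → z = 526/13
pivot: s2 in, y out → z = 42
No improving column remains; optimal.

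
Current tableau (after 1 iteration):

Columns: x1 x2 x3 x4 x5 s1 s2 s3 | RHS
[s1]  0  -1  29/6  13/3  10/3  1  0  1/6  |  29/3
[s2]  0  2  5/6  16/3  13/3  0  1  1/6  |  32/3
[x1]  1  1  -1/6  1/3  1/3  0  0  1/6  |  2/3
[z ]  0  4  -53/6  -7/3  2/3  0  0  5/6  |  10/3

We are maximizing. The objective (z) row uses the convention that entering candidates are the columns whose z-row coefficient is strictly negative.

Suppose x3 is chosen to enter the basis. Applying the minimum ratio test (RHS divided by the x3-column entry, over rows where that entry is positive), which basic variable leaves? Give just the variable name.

Ratios: row 1 (s1): (29/3)/(29/6) = 2; row 2 (s2): (32/3)/(5/6) = 64/5; row 3 (x1): entry -1/6 ≤ 0, skip.
Minimum ratio 2 is in the s1 row, so s1 leaves.

s1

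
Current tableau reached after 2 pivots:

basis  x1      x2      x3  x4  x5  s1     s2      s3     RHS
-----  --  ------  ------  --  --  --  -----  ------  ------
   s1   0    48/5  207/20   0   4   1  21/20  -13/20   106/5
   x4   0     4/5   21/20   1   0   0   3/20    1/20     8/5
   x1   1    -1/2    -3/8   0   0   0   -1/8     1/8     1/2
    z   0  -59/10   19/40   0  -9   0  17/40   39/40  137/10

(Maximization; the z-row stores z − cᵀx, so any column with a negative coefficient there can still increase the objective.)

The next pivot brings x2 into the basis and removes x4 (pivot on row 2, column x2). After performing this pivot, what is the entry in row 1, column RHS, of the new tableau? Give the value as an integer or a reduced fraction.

Pivot element is row 2, column x2: 4/5.
Normalize row 2: new (row 2, RHS) = (8/5)/(4/5) = 2.
row 1 ← row 1 − (48/5)·(new row 2): 106/5 − (48/5)·2 = 2.

2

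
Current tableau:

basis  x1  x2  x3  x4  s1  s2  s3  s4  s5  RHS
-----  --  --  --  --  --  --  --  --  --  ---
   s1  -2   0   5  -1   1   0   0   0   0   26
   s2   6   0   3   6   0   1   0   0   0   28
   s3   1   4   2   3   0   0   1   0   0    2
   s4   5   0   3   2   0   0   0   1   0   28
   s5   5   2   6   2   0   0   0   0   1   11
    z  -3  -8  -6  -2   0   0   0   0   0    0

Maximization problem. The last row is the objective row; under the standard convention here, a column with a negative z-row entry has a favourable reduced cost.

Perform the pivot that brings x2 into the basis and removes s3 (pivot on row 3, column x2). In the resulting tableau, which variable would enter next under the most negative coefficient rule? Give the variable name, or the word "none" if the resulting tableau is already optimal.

x3

Pivot element 4. New z-row = old z-row − (-8)·(row 3/4).
Updated z-row coefficients: x1: -1, x2: 0, x3: -2, x4: 4, s1: 0, s2: 0, s3: 2, s4: 0, s5: 0.
The most negative is -2 in column x3, so x3 would enter next.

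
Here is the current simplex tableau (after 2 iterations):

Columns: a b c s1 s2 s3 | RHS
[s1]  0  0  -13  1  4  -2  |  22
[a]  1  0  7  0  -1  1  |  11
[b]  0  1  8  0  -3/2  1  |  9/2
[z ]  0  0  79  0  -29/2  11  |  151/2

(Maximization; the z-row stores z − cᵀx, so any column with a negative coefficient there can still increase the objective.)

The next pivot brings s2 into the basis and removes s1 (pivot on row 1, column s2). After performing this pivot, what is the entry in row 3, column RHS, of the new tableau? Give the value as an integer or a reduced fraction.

51/4

Pivot element is row 1, column s2: 4.
Normalize row 1: new (row 1, RHS) = 22/4 = 11/2.
row 3 ← row 3 − (-3/2)·(new row 1): 9/2 − (-3/2)·(11/2) = 51/4.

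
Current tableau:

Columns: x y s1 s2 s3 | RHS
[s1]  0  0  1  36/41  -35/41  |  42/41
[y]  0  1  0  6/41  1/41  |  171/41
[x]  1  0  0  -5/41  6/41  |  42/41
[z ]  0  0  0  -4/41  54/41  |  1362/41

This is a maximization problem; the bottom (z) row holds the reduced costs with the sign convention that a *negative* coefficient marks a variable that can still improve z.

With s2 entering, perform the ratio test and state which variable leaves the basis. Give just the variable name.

Ratios: row 1 (s1): (42/41)/(36/41) = 7/6; row 2 (y): (171/41)/(6/41) = 57/2; row 3 (x): entry -5/41 ≤ 0, skip.
Minimum ratio 7/6 is in the s1 row, so s1 leaves.

s1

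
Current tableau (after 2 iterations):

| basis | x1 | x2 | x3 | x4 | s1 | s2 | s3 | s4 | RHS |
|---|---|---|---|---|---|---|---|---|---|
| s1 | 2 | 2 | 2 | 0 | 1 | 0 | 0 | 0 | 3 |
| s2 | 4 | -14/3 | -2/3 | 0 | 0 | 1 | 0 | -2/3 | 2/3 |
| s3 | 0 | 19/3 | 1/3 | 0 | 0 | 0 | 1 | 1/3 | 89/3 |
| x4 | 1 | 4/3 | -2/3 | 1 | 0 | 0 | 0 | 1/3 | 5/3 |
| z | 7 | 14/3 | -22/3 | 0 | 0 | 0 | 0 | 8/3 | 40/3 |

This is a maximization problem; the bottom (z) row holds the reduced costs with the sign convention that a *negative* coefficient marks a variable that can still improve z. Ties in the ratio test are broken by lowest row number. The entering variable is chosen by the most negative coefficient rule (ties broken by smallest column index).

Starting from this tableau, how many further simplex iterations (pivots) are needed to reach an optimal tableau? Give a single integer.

pivot: x3 in, s1 out → z = 73/3
No improving column remains; optimal.

1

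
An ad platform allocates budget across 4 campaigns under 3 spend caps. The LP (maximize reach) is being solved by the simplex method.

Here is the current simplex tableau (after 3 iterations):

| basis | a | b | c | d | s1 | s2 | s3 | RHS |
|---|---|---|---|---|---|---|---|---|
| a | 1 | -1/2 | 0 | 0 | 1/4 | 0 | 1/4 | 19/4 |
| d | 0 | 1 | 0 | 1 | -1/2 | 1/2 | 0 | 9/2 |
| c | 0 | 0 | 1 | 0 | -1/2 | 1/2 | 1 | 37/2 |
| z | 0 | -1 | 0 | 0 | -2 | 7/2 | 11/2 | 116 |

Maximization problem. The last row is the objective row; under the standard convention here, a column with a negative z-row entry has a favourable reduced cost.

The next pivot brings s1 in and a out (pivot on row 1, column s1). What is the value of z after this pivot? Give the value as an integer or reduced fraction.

Minimum ratio for s1: (19/4)/(1/4) = 19.
z changes by −(z-row coeff of s1)·ratio = −(-2)·19 = 38.
New z = 116 + 38 = 154.

154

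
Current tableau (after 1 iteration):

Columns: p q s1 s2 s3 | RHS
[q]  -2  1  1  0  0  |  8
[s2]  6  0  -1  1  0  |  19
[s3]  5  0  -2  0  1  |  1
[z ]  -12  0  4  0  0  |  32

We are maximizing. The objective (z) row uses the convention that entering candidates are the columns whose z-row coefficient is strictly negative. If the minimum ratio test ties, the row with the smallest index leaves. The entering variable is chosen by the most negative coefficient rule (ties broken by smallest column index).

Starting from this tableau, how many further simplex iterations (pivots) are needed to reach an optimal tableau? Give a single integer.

2

pivot: p in, s3 out → z = 172/5
pivot: s1 in, s2 out → z = 312/7
No improving column remains; optimal.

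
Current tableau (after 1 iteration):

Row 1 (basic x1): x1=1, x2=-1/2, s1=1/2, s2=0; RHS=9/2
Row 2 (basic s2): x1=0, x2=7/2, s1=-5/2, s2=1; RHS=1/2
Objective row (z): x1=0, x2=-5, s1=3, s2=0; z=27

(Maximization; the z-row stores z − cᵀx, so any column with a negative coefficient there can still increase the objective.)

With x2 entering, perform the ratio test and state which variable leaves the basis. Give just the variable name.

s2

Ratios: row 1 (x1): entry -1/2 ≤ 0, skip; row 2 (s2): (1/2)/(7/2) = 1/7.
Minimum ratio 1/7 is in the s2 row, so s2 leaves.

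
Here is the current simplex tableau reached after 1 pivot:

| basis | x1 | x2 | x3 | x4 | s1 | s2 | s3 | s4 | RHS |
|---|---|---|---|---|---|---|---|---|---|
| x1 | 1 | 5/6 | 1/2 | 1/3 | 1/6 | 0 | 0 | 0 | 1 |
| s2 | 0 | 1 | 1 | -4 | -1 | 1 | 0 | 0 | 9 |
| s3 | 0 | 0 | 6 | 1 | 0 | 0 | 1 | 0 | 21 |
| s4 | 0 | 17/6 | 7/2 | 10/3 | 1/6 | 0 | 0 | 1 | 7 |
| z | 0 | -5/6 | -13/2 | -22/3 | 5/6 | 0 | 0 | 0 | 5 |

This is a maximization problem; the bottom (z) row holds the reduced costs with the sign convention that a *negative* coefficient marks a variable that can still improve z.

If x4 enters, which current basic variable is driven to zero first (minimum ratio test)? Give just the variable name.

Ratios: row 1 (x1): 1/(1/3) = 3; row 2 (s2): entry -4 ≤ 0, skip; row 3 (s3): 21/1 = 21; row 4 (s4): 7/(10/3) = 21/10.
Minimum ratio 21/10 is in the s4 row, so s4 leaves.

s4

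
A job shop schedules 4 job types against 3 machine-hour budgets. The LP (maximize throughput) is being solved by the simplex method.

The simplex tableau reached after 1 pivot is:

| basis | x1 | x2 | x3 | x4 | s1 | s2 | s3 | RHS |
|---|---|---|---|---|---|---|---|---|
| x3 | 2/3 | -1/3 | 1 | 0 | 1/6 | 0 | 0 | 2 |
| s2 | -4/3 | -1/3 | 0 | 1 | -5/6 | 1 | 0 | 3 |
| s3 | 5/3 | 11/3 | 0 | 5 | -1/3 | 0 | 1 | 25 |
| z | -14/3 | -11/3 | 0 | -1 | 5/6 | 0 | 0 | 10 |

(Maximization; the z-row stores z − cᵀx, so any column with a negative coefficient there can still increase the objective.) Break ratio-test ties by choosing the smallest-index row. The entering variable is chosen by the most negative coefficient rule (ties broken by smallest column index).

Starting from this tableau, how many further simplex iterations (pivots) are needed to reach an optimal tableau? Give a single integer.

2

pivot: x1 in, x3 out → z = 24
pivot: x2 in, s3 out → z = 152/3
No improving column remains; optimal.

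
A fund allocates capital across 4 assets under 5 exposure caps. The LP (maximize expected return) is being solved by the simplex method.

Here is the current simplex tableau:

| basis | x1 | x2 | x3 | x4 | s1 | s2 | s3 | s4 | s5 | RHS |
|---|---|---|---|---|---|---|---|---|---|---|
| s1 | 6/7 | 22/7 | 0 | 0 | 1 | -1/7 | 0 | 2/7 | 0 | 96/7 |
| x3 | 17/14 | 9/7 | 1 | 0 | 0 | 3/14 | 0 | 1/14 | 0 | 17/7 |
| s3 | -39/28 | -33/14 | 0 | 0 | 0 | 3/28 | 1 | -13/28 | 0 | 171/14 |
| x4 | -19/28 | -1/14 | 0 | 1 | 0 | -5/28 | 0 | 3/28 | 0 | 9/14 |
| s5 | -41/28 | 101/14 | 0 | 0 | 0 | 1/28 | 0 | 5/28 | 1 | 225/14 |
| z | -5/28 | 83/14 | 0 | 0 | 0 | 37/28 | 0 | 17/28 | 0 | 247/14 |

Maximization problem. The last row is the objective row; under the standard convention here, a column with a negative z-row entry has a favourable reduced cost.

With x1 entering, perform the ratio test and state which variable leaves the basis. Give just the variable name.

Ratios: row 1 (s1): (96/7)/(6/7) = 16; row 2 (x3): (17/7)/(17/14) = 2; row 3 (s3): entry -39/28 ≤ 0, skip; row 4 (x4): entry -19/28 ≤ 0, skip; row 5 (s5): entry -41/28 ≤ 0, skip.
Minimum ratio 2 is in the x3 row, so x3 leaves.

x3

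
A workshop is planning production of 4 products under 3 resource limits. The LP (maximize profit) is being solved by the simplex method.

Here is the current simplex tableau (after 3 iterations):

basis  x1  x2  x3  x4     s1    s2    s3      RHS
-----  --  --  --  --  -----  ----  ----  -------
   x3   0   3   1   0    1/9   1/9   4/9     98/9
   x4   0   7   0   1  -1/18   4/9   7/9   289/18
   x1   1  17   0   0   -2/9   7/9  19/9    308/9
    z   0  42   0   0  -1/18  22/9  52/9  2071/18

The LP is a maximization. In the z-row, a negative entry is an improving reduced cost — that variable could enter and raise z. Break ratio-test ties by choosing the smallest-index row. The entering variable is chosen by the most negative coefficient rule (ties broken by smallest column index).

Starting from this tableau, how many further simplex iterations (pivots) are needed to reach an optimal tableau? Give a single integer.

1

pivot: s1 in, x3 out → z = 241/2
No improving column remains; optimal.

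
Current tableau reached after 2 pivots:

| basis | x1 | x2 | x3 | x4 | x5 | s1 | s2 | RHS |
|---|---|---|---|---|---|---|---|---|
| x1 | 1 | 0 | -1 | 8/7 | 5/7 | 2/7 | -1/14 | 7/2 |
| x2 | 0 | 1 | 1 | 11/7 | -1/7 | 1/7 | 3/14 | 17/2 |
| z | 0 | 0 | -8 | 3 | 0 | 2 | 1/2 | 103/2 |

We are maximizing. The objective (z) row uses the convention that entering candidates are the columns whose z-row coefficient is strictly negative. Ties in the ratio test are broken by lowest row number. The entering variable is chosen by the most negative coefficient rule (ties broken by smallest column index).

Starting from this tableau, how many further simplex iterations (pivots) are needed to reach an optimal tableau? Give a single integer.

pivot: x3 in, x2 out → z = 239/2
pivot: x5 in, x1 out → z = 287/2
No improving column remains; optimal.

2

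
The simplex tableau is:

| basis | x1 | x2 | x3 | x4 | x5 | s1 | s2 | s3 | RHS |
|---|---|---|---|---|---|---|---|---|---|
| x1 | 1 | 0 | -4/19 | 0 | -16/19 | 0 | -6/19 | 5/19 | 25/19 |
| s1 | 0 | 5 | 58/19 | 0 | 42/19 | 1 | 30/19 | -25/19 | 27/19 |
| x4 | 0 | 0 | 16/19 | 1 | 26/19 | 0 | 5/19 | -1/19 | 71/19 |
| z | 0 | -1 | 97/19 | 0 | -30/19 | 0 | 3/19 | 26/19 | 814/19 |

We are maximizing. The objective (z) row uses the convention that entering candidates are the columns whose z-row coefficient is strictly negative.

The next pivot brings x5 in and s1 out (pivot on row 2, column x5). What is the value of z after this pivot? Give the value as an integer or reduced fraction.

307/7

Minimum ratio for x5: (27/19)/(42/19) = 9/14.
z changes by −(z-row coeff of x5)·ratio = −(-30/19)·(9/14) = 135/133.
New z = 814/19 + (135/133) = 307/7.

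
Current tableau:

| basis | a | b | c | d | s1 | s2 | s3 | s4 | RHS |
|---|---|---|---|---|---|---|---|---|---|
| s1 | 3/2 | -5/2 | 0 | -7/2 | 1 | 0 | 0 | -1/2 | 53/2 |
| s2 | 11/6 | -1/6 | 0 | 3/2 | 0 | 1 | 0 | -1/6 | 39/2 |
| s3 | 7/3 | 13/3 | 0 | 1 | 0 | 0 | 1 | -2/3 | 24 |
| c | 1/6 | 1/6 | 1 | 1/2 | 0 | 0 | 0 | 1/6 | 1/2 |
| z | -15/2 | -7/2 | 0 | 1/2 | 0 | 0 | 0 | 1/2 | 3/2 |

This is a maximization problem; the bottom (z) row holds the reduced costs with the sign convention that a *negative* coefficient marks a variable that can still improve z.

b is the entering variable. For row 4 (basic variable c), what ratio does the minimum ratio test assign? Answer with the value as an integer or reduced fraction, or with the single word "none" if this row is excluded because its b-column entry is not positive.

3

Ratio = RHS / (b entry) = (1/2) / (1/6) = 3.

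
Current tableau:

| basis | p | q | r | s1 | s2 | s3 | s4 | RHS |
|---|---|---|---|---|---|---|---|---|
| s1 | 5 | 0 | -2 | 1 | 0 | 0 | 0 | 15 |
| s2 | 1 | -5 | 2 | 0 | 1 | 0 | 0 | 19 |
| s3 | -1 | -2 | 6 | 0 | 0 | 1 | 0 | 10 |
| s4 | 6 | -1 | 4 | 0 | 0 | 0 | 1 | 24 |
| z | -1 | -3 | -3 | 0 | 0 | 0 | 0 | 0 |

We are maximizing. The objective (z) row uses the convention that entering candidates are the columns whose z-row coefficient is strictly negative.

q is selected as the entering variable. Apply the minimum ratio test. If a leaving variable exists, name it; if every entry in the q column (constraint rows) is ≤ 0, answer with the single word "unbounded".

unbounded

q-column entries: row 1: 0, row 2: -5, row 3: -2, row 4: -1. All ≤ 0, so q can increase without bound; the LP is unbounded in this direction.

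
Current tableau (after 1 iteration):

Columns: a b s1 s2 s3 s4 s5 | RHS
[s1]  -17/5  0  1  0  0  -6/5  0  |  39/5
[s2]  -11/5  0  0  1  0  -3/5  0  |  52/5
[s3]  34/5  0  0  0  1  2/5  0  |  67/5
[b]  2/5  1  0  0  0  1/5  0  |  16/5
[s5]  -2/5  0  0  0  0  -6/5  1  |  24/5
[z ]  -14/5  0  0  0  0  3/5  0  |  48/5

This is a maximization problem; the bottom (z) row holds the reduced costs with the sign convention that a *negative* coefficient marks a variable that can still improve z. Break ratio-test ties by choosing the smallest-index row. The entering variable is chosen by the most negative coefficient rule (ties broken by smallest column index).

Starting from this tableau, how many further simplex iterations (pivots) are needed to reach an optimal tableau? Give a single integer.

1

pivot: a in, s3 out → z = 257/17
No improving column remains; optimal.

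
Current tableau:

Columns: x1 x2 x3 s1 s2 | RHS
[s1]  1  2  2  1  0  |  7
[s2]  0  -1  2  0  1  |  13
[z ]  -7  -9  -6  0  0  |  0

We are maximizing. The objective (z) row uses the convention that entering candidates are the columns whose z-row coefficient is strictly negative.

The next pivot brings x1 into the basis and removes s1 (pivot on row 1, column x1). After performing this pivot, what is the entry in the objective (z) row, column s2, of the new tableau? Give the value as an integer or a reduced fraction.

0

Pivot element is row 1, column x1: 1.
Normalize row 1: new (row 1, s2) = 0/1 = 0.
z-row ← z-row − (-7)·(new row 1): 0 − (-7)·0 = 0.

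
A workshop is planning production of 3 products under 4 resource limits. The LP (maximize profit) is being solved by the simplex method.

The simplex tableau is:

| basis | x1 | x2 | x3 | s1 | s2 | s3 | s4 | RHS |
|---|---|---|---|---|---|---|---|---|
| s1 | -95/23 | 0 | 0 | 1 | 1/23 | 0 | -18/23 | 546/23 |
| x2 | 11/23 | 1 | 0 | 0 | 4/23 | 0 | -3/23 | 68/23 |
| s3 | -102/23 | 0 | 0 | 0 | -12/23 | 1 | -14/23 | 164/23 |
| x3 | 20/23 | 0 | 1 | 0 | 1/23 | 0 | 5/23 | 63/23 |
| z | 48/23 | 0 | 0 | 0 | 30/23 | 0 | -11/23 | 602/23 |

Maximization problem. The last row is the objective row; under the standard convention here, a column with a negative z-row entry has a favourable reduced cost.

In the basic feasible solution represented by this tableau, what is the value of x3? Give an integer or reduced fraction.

63/23

x3 is basic (row 4); its value is the RHS of that row: 63/23.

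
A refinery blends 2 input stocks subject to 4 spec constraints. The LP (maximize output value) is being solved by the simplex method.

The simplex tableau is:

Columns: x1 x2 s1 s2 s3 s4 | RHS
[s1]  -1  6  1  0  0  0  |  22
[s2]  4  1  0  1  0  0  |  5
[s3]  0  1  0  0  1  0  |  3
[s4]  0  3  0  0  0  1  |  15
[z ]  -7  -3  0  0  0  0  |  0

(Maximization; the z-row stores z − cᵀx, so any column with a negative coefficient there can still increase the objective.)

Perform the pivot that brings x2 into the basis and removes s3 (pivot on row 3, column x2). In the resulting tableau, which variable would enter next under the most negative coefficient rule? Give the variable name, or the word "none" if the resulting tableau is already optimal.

Pivot element 1. New z-row = old z-row − (-3)·(row 3/1).
Updated z-row coefficients: x1: -7, x2: 0, s1: 0, s2: 0, s3: 3, s4: 0.
The most negative is -7 in column x1, so x1 would enter next.

x1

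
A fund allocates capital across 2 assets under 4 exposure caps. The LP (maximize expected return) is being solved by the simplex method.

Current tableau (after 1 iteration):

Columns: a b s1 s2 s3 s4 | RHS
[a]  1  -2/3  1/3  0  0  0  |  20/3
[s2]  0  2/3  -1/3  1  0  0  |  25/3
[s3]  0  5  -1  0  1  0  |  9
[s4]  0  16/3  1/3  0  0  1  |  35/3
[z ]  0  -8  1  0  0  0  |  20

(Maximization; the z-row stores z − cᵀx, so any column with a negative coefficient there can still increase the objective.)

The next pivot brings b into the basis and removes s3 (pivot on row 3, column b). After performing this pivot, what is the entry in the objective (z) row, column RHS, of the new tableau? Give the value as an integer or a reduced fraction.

Pivot element is row 3, column b: 5.
Normalize row 3: new (row 3, RHS) = 9/5 = 9/5.
z-row ← z-row − (-8)·(new row 3): 20 − (-8)·(9/5) = 172/5.

172/5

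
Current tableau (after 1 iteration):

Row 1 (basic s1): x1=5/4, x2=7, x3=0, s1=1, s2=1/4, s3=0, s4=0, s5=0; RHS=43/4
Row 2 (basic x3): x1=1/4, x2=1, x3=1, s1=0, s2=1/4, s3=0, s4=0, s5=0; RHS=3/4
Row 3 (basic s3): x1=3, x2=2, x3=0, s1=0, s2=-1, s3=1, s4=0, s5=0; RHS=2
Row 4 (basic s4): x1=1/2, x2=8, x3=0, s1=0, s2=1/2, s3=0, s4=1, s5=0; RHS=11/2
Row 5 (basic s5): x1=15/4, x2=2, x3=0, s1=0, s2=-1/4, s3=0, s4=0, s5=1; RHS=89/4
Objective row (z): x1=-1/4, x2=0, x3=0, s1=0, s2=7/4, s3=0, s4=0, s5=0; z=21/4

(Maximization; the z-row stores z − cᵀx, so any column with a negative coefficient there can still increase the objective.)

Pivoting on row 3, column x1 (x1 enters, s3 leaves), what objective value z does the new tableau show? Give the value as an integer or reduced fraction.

Minimum ratio for x1: 2/3 = 2/3.
z changes by −(z-row coeff of x1)·ratio = −(-1/4)·(2/3) = 1/6.
New z = 21/4 + (1/6) = 65/12.

65/12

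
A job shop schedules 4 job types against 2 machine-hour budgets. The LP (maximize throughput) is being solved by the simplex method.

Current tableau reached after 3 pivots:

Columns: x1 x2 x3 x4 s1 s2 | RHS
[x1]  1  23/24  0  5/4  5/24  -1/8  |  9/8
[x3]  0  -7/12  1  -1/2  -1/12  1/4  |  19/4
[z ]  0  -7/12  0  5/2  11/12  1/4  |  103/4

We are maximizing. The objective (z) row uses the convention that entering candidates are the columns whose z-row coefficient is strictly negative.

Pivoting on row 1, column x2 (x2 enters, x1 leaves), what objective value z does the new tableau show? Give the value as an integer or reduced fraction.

Minimum ratio for x2: (9/8)/(23/24) = 27/23.
z changes by −(z-row coeff of x2)·ratio = −(-7/12)·(27/23) = 63/92.
New z = 103/4 + (63/92) = 608/23.

608/23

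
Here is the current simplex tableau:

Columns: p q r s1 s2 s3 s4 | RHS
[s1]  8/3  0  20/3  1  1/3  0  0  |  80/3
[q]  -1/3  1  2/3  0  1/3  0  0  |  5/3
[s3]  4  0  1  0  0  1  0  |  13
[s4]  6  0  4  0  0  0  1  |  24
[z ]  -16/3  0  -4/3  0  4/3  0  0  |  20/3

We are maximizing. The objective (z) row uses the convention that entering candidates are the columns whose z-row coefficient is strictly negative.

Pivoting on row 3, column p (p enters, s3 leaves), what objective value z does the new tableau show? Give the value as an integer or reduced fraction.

24

Minimum ratio for p: 13/4 = 13/4.
z changes by −(z-row coeff of p)·ratio = −(-16/3)·(13/4) = 52/3.
New z = 20/3 + (52/3) = 24.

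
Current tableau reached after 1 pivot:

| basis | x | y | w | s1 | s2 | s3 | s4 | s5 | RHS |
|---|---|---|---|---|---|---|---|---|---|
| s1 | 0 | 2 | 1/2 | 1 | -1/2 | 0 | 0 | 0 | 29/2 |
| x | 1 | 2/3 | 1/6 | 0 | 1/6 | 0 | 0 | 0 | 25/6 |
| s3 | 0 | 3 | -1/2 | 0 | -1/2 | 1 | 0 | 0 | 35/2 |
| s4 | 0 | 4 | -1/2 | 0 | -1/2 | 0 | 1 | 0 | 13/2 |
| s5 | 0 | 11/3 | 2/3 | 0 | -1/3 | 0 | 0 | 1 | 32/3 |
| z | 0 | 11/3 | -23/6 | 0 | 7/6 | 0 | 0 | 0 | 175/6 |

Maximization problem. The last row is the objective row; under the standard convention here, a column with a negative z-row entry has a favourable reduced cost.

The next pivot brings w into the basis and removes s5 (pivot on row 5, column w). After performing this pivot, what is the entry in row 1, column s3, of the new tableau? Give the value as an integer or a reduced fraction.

Pivot element is row 5, column w: 2/3.
Normalize row 5: new (row 5, s3) = 0/(2/3) = 0.
row 1 ← row 1 − (1/2)·(new row 5): 0 − (1/2)·0 = 0.

0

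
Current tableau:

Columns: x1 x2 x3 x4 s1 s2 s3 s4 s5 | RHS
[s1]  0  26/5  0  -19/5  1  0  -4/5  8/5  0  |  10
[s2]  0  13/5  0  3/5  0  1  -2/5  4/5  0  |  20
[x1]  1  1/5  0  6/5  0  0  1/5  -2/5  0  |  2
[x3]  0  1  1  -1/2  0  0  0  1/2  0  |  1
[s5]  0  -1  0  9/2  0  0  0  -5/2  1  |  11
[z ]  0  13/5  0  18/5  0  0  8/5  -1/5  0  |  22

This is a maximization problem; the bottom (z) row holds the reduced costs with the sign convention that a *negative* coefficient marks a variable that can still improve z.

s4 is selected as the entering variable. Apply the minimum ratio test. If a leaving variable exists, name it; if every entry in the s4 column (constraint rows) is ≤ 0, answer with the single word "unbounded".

Ratios: row 1 (s1): 10/(8/5) = 25/4; row 2 (s2): 20/(4/5) = 25; row 3 (x1): entry -2/5 ≤ 0, skip; row 4 (x3): 1/(1/2) = 2; row 5 (s5): entry -5/2 ≤ 0, skip.
Minimum ratio is in the x3 row, so x3 leaves.

x3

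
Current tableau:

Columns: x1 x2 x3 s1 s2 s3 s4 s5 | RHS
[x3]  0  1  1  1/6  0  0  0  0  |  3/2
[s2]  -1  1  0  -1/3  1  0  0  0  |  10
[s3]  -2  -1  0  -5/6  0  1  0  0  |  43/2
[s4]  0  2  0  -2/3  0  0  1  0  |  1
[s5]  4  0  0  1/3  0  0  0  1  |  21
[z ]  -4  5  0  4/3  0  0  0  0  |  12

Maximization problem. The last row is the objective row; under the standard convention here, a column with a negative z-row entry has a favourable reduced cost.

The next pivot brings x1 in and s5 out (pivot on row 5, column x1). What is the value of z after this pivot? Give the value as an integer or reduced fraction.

33

Minimum ratio for x1: 21/4 = 21/4.
z changes by −(z-row coeff of x1)·ratio = −(-4)·(21/4) = 21.
New z = 12 + 21 = 33.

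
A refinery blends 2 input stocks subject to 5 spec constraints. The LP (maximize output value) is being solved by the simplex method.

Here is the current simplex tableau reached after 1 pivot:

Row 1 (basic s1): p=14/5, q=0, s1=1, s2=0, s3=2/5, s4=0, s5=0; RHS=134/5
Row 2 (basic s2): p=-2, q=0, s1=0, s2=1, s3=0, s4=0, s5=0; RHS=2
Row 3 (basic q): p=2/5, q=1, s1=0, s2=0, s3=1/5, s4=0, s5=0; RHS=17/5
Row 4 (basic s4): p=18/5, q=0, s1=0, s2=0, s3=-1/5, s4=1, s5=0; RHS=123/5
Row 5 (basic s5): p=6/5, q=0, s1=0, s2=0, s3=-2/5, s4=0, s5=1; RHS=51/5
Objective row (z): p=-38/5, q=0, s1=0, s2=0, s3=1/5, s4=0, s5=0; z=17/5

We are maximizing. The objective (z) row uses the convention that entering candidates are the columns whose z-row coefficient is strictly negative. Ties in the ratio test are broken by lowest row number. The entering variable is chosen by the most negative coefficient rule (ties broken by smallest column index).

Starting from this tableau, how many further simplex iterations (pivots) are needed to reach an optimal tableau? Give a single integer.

2

pivot: p in, s4 out → z = 166/3
pivot: s3 in, q out → z = 56
No improving column remains; optimal.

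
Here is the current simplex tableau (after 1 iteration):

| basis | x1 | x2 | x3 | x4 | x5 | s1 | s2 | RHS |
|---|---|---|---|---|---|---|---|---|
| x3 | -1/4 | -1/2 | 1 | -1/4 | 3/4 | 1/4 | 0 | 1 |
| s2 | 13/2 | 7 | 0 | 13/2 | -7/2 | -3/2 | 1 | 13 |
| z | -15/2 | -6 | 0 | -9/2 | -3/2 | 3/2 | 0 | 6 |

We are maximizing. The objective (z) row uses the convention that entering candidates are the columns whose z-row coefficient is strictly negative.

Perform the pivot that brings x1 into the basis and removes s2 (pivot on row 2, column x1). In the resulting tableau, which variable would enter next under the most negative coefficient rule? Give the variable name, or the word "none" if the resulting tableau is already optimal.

Pivot element 13/2. New z-row = old z-row − (-15/2)·(row 2/(13/2)).
Updated z-row coefficients: x1: 0, x2: 27/13, x3: 0, x4: 3, x5: -72/13, s1: -3/13, s2: 15/13.
The most negative is -72/13 in column x5, so x5 would enter next.

x5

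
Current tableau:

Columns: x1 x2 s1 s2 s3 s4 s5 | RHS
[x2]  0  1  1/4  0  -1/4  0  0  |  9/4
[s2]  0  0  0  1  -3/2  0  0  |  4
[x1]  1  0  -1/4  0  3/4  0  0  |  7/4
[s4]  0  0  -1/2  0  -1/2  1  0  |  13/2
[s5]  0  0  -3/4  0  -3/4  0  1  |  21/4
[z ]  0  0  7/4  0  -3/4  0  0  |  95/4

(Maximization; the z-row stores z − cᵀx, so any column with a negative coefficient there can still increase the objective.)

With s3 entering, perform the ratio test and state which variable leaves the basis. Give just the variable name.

x1

Ratios: row 1 (x2): entry -1/4 ≤ 0, skip; row 2 (s2): entry -3/2 ≤ 0, skip; row 3 (x1): (7/4)/(3/4) = 7/3; row 4 (s4): entry -1/2 ≤ 0, skip; row 5 (s5): entry -3/4 ≤ 0, skip.
Minimum ratio 7/3 is in the x1 row, so x1 leaves.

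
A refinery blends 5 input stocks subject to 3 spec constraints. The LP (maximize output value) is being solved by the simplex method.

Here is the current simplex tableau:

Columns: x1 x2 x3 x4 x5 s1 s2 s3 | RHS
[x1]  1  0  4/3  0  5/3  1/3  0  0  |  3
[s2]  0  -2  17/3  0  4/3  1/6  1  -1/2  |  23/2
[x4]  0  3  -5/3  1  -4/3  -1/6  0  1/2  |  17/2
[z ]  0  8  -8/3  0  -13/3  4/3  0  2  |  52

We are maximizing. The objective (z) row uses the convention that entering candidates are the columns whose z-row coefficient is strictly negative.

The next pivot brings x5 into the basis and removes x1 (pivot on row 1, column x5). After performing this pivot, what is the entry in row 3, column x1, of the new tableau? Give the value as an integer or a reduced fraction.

4/5

Pivot element is row 1, column x5: 5/3.
Normalize row 1: new (row 1, x1) = 1/(5/3) = 3/5.
row 3 ← row 3 − (-4/3)·(new row 1): 0 − (-4/3)·(3/5) = 4/5.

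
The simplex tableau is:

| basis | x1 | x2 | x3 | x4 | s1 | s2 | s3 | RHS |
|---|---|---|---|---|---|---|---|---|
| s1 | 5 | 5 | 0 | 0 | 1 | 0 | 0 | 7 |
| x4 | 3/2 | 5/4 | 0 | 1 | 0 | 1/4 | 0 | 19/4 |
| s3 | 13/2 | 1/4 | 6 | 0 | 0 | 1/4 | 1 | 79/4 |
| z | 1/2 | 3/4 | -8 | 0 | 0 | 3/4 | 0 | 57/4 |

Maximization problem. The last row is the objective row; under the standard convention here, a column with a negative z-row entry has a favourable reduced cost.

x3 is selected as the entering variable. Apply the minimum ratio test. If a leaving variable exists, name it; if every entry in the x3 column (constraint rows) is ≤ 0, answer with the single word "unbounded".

s3

Ratios: row 1 (s1): entry 0 ≤ 0, skip; row 2 (x4): entry 0 ≤ 0, skip; row 3 (s3): (79/4)/6 = 79/24.
Minimum ratio is in the s3 row, so s3 leaves.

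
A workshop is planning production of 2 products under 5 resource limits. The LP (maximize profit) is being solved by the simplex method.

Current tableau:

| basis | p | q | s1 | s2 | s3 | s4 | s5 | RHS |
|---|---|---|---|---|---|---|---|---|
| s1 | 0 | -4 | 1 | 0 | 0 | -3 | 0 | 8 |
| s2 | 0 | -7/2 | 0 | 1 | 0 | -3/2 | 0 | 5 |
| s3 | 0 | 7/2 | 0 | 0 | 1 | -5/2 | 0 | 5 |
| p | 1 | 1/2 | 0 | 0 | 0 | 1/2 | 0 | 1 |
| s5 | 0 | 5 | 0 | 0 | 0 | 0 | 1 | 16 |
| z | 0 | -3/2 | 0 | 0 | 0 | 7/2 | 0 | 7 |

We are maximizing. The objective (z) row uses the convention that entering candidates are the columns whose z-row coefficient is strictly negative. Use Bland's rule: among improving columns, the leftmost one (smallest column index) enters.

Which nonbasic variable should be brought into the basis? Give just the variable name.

Objective-row coefficients: p: 0, q: -3/2, s1: 0, s2: 0, s3: 0, s4: 7/2, s5: 0.
Improving columns: q. Bland's rule picks the smallest column index → q.

q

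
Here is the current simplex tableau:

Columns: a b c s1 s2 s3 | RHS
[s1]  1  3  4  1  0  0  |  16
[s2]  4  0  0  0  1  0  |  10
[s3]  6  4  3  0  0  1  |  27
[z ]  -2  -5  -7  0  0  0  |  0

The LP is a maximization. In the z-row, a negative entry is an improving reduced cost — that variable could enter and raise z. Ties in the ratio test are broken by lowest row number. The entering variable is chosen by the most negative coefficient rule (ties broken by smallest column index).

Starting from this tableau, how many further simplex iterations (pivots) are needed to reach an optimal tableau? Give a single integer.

2

pivot: c in, s1 out → z = 28
pivot: a in, s2 out → z = 229/8
No improving column remains; optimal.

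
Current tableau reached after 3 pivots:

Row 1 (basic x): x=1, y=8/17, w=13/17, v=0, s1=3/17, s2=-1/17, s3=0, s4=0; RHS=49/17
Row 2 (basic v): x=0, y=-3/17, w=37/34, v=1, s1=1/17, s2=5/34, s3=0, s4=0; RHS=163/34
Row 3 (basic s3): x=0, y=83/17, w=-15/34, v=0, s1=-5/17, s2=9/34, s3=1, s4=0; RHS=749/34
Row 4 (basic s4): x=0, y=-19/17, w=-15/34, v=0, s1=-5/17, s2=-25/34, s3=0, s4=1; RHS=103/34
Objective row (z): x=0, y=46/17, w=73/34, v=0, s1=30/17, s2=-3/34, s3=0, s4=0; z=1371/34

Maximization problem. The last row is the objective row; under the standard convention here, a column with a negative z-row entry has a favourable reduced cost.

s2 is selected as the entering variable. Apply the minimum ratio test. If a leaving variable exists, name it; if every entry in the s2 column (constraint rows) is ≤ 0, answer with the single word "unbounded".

v

Ratios: row 1 (x): entry -1/17 ≤ 0, skip; row 2 (v): (163/34)/(5/34) = 163/5; row 3 (s3): (749/34)/(9/34) = 749/9; row 4 (s4): entry -25/34 ≤ 0, skip.
Minimum ratio is in the v row, so v leaves.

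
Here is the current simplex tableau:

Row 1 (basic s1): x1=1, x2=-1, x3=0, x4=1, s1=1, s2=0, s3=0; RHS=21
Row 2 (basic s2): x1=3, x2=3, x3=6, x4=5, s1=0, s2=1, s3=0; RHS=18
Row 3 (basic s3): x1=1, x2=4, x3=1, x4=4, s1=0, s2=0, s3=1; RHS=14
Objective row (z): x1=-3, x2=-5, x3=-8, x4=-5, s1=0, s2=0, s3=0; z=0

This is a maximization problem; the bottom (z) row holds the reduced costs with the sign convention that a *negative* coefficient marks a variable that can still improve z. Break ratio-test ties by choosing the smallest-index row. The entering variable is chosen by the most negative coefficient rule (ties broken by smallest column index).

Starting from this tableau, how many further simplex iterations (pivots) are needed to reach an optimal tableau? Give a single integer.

pivot: x3 in, s2 out → z = 24
pivot: x2 in, s3 out → z = 190/7
No improving column remains; optimal.

2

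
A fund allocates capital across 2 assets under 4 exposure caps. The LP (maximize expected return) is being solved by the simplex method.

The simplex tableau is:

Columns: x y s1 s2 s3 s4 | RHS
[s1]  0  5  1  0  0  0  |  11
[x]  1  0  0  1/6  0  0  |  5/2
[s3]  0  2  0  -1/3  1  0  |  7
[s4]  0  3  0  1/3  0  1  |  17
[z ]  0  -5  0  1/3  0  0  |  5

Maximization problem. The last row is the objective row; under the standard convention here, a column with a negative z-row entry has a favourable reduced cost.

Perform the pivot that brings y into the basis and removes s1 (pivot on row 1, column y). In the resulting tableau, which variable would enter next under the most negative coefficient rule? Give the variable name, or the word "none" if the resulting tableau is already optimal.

Pivot element 5. New z-row = old z-row − (-5)·(row 1/5).
Updated z-row coefficients: x: 0, y: 0, s1: 1, s2: 1/3, s3: 0, s4: 0.
No coefficient is strictly negative; the tableau after this pivot is optimal.

none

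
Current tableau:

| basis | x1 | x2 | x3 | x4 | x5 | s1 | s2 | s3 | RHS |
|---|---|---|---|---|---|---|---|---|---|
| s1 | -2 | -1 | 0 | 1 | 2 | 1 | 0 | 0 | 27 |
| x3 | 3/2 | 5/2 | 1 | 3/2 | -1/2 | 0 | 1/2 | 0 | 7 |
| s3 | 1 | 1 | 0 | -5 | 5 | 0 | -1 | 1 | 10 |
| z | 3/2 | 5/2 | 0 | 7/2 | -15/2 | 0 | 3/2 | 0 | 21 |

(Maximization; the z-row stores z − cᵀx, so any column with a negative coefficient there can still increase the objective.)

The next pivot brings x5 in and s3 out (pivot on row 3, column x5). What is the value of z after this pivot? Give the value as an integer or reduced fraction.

36

Minimum ratio for x5: 10/5 = 2.
z changes by −(z-row coeff of x5)·ratio = −(-15/2)·2 = 15.
New z = 21 + 15 = 36.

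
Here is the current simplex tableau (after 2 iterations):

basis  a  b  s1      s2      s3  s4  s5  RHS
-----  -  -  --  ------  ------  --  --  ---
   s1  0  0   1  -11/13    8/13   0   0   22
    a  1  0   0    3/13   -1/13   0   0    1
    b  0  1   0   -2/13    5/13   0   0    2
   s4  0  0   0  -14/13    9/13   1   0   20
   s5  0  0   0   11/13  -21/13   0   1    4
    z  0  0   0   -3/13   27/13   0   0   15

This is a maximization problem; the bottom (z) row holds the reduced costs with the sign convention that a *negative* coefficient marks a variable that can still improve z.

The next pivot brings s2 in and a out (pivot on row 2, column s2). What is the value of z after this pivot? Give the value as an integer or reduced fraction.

Minimum ratio for s2: 1/(3/13) = 13/3.
z changes by −(z-row coeff of s2)·ratio = −(-3/13)·(13/3) = 1.
New z = 15 + 1 = 16.

16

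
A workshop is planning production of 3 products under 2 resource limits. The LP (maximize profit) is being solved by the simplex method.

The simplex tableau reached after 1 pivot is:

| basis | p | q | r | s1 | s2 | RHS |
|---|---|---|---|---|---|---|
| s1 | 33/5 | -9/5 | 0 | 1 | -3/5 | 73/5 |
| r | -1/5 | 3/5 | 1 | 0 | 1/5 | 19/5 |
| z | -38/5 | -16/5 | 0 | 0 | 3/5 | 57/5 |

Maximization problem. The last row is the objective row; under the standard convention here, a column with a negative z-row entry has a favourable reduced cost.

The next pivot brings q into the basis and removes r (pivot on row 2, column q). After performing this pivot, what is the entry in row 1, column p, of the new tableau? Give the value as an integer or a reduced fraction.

Pivot element is row 2, column q: 3/5.
Normalize row 2: new (row 2, p) = (-1/5)/(3/5) = -1/3.
row 1 ← row 1 − (-9/5)·(new row 2): 33/5 − (-9/5)·(-1/3) = 6.

6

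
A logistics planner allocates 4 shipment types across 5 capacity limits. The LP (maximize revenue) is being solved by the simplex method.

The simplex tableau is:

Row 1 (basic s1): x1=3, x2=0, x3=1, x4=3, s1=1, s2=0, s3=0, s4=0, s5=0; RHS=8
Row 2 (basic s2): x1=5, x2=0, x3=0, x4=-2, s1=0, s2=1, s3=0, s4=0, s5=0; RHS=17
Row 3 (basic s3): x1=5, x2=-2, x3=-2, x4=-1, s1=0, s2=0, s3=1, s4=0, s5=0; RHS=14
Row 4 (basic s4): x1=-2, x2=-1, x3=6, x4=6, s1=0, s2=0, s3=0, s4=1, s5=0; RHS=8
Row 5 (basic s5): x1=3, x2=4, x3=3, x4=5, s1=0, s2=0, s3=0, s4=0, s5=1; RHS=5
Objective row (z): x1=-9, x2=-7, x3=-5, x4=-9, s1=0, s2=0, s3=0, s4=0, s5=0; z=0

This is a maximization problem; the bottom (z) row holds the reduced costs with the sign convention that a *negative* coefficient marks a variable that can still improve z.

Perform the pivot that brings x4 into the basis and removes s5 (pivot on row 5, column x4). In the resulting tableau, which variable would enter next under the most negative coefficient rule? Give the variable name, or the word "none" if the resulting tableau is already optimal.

Pivot element 5. New z-row = old z-row − (-9)·(row 5/5).
Updated z-row coefficients: x1: -18/5, x2: 1/5, x3: 2/5, x4: 0, s1: 0, s2: 0, s3: 0, s4: 0, s5: 9/5.
The most negative is -18/5 in column x1, so x1 would enter next.

x1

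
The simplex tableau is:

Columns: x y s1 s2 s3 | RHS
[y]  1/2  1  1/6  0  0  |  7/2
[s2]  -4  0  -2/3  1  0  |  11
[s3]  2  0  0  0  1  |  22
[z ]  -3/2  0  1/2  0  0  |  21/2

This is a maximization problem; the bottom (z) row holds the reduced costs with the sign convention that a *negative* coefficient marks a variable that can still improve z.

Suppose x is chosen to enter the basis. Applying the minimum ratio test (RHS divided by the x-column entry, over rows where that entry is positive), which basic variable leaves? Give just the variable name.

y

Ratios: row 1 (y): (7/2)/(1/2) = 7; row 2 (s2): entry -4 ≤ 0, skip; row 3 (s3): 22/2 = 11.
Minimum ratio 7 is in the y row, so y leaves.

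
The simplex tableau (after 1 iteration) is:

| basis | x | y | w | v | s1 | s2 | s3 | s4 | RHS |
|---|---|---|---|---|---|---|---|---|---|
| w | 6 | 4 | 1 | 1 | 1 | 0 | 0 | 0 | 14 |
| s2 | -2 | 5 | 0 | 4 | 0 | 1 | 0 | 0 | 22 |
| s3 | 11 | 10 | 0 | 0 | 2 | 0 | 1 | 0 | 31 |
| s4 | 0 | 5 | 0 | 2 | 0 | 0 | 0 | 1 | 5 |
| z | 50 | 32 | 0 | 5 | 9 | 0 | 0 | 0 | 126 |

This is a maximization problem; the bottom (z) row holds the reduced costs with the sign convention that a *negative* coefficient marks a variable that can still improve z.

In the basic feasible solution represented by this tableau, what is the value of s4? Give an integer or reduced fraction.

s4 is basic (row 4); its value is the RHS of that row: 5.

5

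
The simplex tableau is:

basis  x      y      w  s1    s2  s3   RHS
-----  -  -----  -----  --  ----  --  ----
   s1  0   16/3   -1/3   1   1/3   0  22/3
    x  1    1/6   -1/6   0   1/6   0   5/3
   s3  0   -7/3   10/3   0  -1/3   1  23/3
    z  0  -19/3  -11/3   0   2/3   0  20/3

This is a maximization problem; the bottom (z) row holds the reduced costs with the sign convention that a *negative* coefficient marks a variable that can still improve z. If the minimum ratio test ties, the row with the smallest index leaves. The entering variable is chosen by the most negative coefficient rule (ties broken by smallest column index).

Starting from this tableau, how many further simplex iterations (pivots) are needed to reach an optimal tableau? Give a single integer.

pivot: y in, s1 out → z = 123/8
pivot: w in, s3 out → z = 497/17
No improving column remains; optimal.

2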